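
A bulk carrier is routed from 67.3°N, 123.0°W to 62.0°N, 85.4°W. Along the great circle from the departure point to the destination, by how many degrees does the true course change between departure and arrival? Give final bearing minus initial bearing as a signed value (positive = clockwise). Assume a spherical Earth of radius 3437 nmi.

Initial bearing θ₁ = atan2(sin Δλ cos φ₂, cos φ₁ sin φ₂ − sin φ₁ cos φ₂ cos Δλ) = 90.48°
Final bearing θ₂ = (initial bearing from the destination back to the start) + 180° = 124.72°
Δθ = θ₂ − θ₁ = +34.2°

+34.2°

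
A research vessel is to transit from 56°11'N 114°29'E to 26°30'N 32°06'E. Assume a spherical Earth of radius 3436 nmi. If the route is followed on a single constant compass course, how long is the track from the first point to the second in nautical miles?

4017 nmi

Δψ = ln[tan(π/4+φ₂/2)/tan(π/4+φ₁/2)] = -0.7108;  Δφ = -0.5181 rad,  Δλ = -1.4379 rad
q = Δφ/Δψ = 0.7288
d = R·√(Δφ² + q²Δλ²) = 3436·1.16900 = 4017 nmi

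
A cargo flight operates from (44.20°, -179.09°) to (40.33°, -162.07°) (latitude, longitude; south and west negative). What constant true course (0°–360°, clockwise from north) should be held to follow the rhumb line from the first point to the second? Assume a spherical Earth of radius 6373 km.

107.1°

Δψ = ln[tan(π/4+φ₂/2)/tan(π/4+φ₁/2)] = -0.0913
Δλ = +0.2971 rad (taken the short way round)
course = atan2(Δλ, Δψ) = 107.09°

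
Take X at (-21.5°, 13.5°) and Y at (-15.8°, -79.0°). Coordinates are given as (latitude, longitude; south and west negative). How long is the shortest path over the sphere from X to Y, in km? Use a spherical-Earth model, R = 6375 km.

9626 km

Haversine: a = sin²(Δφ/2)+cos φ₁ cos φ₂ sin²(Δλ/2) = 0.46963;  σ = 2·atan2(√a,√(1−a))
σ = 86.518° → d = Rσ = 6375·1.51002 = 9626 km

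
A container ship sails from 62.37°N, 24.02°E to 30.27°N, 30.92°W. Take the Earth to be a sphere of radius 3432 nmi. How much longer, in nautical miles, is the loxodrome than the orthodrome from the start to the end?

Great circle: cos σ = sin φ₁ sin φ₂ + cos φ₁ cos φ₂ cos Δλ,  σ = 0.8276 rad → d_gc = 2840.2 nmi
Rhumb line: Δψ = -0.8481, q = Δφ/Δψ = 0.6606, d_rh = R√(Δφ²+q²Δλ²) = 2902.3 nmi
Excess = 2902.3 − 2840.2 = 62.1 ≈ 62 nmi

62 nmi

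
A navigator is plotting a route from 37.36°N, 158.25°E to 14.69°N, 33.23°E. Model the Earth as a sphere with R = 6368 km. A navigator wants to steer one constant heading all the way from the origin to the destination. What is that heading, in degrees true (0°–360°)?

258.5°

Meridional parts: M(φ₁)=+0.7039, M(φ₂)=+0.2592 → ΔM = -0.4446;  Δλ = -2.1820 rad
tan C = Δλ / ΔM = +4.9075 → C = 258.48°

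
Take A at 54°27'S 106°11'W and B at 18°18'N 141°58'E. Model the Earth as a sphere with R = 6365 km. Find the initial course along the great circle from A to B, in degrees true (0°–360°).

N = sin Δλ·cos φ₂ = -0.8812;  D = cos φ₁ sin φ₂ − sin φ₁ cos φ₂ cos Δλ = -0.1049
initial course = atan2(N, D) = 263.21°

263.2°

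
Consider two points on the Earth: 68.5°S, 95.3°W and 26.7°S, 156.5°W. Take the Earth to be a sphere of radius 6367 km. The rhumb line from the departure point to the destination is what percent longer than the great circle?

2.9%

Great circle: σ = 0.9572 rad → d_gc = Rσ = 6094.7 km
Rhumb: Δφ = +0.7295, Δλ = -1.0681, Δψ = +1.1776, q = Δφ/Δψ = 0.6195 → d_rh = R√(Δφ²+q²Δλ²) = 6271.1 km
Excess = (6271.1 − 6094.7) / 6094.7 = 176.4 / 6094.7 = 2.89% ≈ 2.9%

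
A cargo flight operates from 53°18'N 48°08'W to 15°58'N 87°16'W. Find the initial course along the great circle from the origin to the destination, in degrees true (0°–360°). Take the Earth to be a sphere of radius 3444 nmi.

N = sin Δλ·cos φ₂ = -0.6068;  D = cos φ₁ sin φ₂ − sin φ₁ cos φ₂ cos Δλ = -0.4335
initial course = atan2(N, D) = 234.45°

234.5°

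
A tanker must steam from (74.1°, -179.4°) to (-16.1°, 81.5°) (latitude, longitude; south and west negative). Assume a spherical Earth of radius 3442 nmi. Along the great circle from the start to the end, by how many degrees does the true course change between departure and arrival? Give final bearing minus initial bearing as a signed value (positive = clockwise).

Initial bearing θ₁ = atan2(sin Δλ cos φ₂, cos φ₁ sin φ₂ − sin φ₁ cos φ₂ cos Δλ) = 274.23°
Final bearing θ₂ = (initial bearing from the destination back to the start) + 180° = 196.52°
Δθ = θ₂ − θ₁ = -77.7°

-77.7°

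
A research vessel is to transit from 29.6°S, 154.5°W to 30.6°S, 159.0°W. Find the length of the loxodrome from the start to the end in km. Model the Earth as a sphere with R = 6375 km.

447 km

Δψ = ln[tan(π/4+φ₂/2)/tan(π/4+φ₁/2)] = -0.0202;  Δφ = -0.0175 rad,  Δλ = -0.0785 rad
q = Δφ/Δψ = 0.8651
d = R·√(Δφ² + q²Δλ²) = 6375·0.07015 = 447 km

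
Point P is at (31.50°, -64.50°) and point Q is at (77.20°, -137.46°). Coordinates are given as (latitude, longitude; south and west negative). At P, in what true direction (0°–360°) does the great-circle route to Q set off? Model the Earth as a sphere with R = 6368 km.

θ = atan2( sin Δλ·cos φ₂ ,  cos φ₁ sin φ₂ − sin φ₁ cos φ₂ cos Δλ )
  = atan2(-0.2118, +0.7975) = 345.13°

345.1°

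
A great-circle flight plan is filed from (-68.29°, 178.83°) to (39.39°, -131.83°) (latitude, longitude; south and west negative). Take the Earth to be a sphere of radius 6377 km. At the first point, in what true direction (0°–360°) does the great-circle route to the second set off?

N = sin Δλ·cos φ₂ = +0.5863;  D = cos φ₁ sin φ₂ − sin φ₁ cos φ₂ cos Δλ = +0.7026
initial course = atan2(N, D) = 39.84°

39.8°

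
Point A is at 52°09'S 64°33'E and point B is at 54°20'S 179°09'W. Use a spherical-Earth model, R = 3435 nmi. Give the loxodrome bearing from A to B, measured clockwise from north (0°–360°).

Meridional parts: M(φ₁)=-1.0704, M(φ₂)=-1.1341 → ΔM = -0.0637;  Δλ = +2.0298 rad
tan C = Δλ / ΔM = -31.8684 → C = 91.80°

91.8°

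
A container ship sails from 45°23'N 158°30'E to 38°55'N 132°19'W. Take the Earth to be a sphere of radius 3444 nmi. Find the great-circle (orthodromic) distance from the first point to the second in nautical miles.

3012 nmi

Haversine: a = sin²(Δφ/2)+cos φ₁ cos φ₂ sin²(Δλ/2) = 0.17932;  σ = 2·atan2(√a,√(1−a))
σ = 50.106° → d = Rσ = 3444·0.87452 = 3012 nmi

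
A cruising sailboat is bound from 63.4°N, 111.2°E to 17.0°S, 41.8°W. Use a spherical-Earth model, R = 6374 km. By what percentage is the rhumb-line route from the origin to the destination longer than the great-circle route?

13.1%

Great circle: σ = 2.2691 rad → d_gc = Rσ = 14463.5 km
Rhumb: Δφ = -1.4032, Δλ = -2.6704, Δψ = -1.7434, q = Δφ/Δψ = 0.8049 → d_rh = R√(Δφ²+q²Δλ²) = 16361.0 km
Excess = (16361.0 − 14463.5) / 14463.5 = 1897.5 / 14463.5 = 13.12% ≈ 13.1%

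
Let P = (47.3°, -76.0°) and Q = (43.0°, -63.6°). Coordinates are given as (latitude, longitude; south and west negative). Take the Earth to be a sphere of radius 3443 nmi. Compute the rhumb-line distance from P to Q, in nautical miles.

585 nmi

Δψ = ln[tan(π/4+φ₂/2)/tan(π/4+φ₁/2)] = -0.1065;  Δφ = -0.0750 rad,  Δλ = +0.2164 rad
q = Δφ/Δψ = 0.7048
d = R·√(Δφ² + q²Δλ²) = 3443·0.16999 = 585 nmi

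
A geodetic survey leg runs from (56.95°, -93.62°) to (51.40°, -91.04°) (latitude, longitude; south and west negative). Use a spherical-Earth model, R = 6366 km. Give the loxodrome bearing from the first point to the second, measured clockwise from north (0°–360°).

164.8°

Meridional parts: M(φ₁)=+1.2151, M(φ₂)=+1.0493 → ΔM = -0.1658;  Δλ = +0.0450 rad
tan C = Δλ / ΔM = -0.2716 → C = 164.81°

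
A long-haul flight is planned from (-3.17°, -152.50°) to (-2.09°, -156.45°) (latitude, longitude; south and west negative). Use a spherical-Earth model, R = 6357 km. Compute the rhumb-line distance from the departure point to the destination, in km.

454 km

Rhumb course C = atan2(Δλ, Δψ) with Δψ = ln[tan(π/4+φ₂/2)/tan(π/4+φ₁/2)] = +0.0189, Δλ = -0.0689 → C = 285.31°
d = R·|Δφ| / |cos C| = 6357·0.01885 / 0.26400 = 454 km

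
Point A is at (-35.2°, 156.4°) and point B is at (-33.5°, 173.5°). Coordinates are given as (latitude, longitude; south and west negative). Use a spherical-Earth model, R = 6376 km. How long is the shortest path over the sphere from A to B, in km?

1580 km

Haversine: a = sin²(Δφ/2)+cos φ₁ cos φ₂ sin²(Δλ/2) = 0.01528;  σ = 2·atan2(√a,√(1−a))
σ = 14.202° → d = Rσ = 6376·0.24787 = 1580 km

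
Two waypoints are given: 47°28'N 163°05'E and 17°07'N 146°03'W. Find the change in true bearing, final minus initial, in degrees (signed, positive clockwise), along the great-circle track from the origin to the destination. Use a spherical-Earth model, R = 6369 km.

At departure: θ₁ = atan2(sin Δλ cos φ₂, cos φ₁ sin φ₂ − sin φ₁ cos φ₂ cos Δλ) = 108.32°
At arrival: θ₂ = atan2(sin Δλ cos φ₁, −cos φ₂ sin φ₁ + sin φ₂ cos φ₁ cos Δλ) = 137.82°
Δθ = θ₂ − θ₁ = +29.5°

+29.5°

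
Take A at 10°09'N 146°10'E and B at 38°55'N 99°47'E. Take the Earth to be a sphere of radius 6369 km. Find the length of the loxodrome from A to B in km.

Rhumb course C = atan2(Δλ, Δψ) with Δψ = ln[tan(π/4+φ₂/2)/tan(π/4+φ₁/2)] = +0.5603, Δλ = -0.8095 → C = 304.69°
d = R·|Δφ| / |cos C| = 6369·0.50207 / 0.56913 = 5619 km

5619 km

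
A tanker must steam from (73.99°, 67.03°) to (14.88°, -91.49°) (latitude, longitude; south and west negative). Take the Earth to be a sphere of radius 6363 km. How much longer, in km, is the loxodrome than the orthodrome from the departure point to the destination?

2542 km

Great circle: cos σ = sin φ₁ sin φ₂ + cos φ₁ cos φ₂ cos Δλ,  σ = 1.5720 rad → d_gc = 10002.7 km
Rhumb line: Δψ = -1.6989, q = Δφ/Δψ = 0.6072, d_rh = R√(Δφ²+q²Δλ²) = 12544.7 km
Excess = 12544.7 − 10002.7 = 2542.0 ≈ 2542 km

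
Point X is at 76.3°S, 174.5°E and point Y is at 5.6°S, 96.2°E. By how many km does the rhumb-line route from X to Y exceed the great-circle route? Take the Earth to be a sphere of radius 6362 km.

393 km

Great circle: cos σ = sin φ₁ sin φ₂ + cos φ₁ cos φ₂ cos Δλ,  σ = 1.4277 rad → d_gc = 9083.0 km
Rhumb line: Δψ = +2.0213, q = Δφ/Δψ = 0.6105, d_rh = R√(Δφ²+q²Δλ²) = 9476.2 km
Excess = 9476.2 − 9083.0 = 393.2 ≈ 393 km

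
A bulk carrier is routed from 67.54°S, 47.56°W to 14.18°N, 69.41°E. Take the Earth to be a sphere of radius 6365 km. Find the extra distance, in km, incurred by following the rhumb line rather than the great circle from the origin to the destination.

Great circle: cos σ = sin φ₁ sin φ₂ + cos φ₁ cos φ₂ cos Δλ,  σ = 1.9762 rad → d_gc = 12578.4 km
Rhumb line: Δψ = +1.8668, q = Δφ/Δψ = 0.7640, d_rh = R√(Δφ²+q²Δλ²) = 13453.0 km
Excess = 13453.0 − 12578.4 = 874.6 ≈ 875 km

875 km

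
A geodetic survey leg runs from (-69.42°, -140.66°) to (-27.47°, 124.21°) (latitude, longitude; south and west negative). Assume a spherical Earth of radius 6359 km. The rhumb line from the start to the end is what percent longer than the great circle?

7.8%

Great circle: σ = 1.1550 rad → d_gc = Rσ = 7344.4 km
Rhumb: Δφ = +0.7322, Δλ = -1.6603, Δψ = +1.2073, q = Δφ/Δψ = 0.6065 → d_rh = R√(Δφ²+q²Δλ²) = 7916.8 km
Excess = (7916.8 − 7344.4) / 7344.4 = 572.4 / 7344.4 = 7.79% ≈ 7.8%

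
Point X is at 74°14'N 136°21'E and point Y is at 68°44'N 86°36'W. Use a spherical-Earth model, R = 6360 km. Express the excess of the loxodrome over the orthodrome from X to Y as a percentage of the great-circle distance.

26.5%

Great circle: σ = 0.6011 rad → d_gc = Rσ = 3823.1 km
Rhumb: Δφ = -0.0960, Δλ = +2.3920, Δψ = -0.3045, q = Δφ/Δψ = 0.3153 → d_rh = R√(Δφ²+q²Δλ²) = 4834.9 km
Excess = (4834.9 − 3823.1) / 3823.1 = 1011.8 / 3823.1 = 26.47% ≈ 26.5%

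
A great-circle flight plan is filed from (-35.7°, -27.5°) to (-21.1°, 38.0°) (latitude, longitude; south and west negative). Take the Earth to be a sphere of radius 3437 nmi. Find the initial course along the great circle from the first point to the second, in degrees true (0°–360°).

94.5°

N = sin Δλ·cos φ₂ = +0.8490;  D = cos φ₁ sin φ₂ − sin φ₁ cos φ₂ cos Δλ = -0.0666
initial course = atan2(N, D) = 94.48°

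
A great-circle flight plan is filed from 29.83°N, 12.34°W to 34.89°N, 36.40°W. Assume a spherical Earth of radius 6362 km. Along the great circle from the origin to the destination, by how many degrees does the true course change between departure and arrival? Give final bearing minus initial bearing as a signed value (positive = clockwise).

-13.0°

Initial bearing θ₁ = atan2(sin Δλ cos φ₂, cos φ₁ sin φ₂ − sin φ₁ cos φ₂ cos Δλ) = 290.29°
Final bearing θ₂ = (initial bearing from the destination back to the start) + 180° = 277.26°
Δθ = θ₂ − θ₁ = -13.0°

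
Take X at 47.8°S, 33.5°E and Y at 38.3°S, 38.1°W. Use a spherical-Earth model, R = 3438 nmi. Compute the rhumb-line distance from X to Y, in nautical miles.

3181 nmi

Rhumb course C = atan2(Δλ, Δψ) with Δψ = ln[tan(π/4+φ₂/2)/tan(π/4+φ₁/2)] = +0.2276, Δλ = -1.2497 → C = 280.32°
d = R·|Δφ| / |cos C| = 3438·0.16581 / 0.17919 = 3181 nmi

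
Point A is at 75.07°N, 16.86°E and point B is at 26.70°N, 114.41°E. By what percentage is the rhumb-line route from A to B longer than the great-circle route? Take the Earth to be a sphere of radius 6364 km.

8.6%

Great circle: σ = 1.1550 rad → d_gc = Rσ = 7350.5 km
Rhumb: Δφ = -0.8442, Δλ = +1.7026, Δψ = -1.5485, q = Δφ/Δψ = 0.5452 → d_rh = R√(Δφ²+q²Δλ²) = 7985.0 km
Excess = (7985.0 − 7350.5) / 7350.5 = 634.5 / 7350.5 = 8.63% ≈ 8.6%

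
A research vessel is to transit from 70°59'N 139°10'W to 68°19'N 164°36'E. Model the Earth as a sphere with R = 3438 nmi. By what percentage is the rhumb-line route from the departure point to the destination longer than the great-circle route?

Great circle: σ = 0.3319 rad → d_gc = Rσ = 1140.9 nmi
Rhumb: Δφ = -0.0465, Δλ = -0.9815, Δψ = -0.1340, q = Δφ/Δψ = 0.3473 → d_rh = R√(Δφ²+q²Δλ²) = 1182.6 nmi
Excess = (1182.6 − 1140.9) / 1140.9 = 41.7 / 1140.9 = 3.66% ≈ 3.7%

3.7%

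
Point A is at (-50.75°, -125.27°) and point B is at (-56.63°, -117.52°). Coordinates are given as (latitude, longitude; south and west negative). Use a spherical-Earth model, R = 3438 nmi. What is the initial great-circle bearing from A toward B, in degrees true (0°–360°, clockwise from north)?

θ = atan2( sin Δλ·cos φ₂ ,  cos φ₁ sin φ₂ − sin φ₁ cos φ₂ cos Δλ )
  = atan2(+0.0742, -0.1063) = 145.10°

145.1°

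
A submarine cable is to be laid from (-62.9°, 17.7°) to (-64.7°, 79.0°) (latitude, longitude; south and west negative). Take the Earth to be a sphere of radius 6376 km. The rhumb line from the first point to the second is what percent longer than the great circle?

4.0%

Great circle: σ = 0.4549 rad → d_gc = Rσ = 2900.3 km
Rhumb: Δφ = -0.0314, Δλ = +1.0699, Δψ = -0.0712, q = Δφ/Δψ = 0.4413 → d_rh = R√(Δφ²+q²Δλ²) = 3017.3 km
Excess = (3017.3 − 2900.3) / 2900.3 = 117.0 / 2900.3 = 4.03% ≈ 4.0%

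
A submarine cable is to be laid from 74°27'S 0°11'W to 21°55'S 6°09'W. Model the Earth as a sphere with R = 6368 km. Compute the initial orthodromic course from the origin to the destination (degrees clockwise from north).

353.0°

θ = atan2( sin Δλ·cos φ₂ ,  cos φ₁ sin φ₂ − sin φ₁ cos φ₂ cos Δλ )
  = atan2(-0.0964, +0.7889) = 353.03°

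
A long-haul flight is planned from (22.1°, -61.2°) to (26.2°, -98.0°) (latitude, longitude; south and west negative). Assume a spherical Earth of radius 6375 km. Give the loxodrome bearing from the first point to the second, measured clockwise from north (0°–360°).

277.0°

Δψ = ln[tan(π/4+φ₂/2)/tan(π/4+φ₁/2)] = +0.0784
Δλ = -0.6423 rad (taken the short way round)
course = atan2(Δλ, Δψ) = 276.96°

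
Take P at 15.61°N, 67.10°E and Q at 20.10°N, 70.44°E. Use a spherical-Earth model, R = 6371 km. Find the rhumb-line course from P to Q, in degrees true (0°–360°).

Meridional parts: M(φ₁)=+0.2759, M(φ₂)=+0.3582 → ΔM = +0.0824;  Δλ = +0.0583 rad
tan C = Δλ / ΔM = +0.7078 → C = 35.29°

35.3°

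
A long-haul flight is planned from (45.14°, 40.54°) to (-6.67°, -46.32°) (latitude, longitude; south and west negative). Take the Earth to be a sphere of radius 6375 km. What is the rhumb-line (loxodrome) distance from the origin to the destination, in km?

10458 km

Rhumb course C = atan2(Δλ, Δψ) with Δψ = ln[tan(π/4+φ₂/2)/tan(π/4+φ₁/2)] = -1.0015, Δλ = -1.5160 → C = 236.55°
d = R·|Δφ| / |cos C| = 6375·0.90426 / 0.55121 = 10458 km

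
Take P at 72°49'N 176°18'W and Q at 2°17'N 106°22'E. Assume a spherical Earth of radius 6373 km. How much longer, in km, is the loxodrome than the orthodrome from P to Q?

Great circle: cos σ = sin φ₁ sin φ₂ + cos φ₁ cos φ₂ cos Δλ,  σ = 1.4678 rad → d_gc = 9354.4 km
Rhumb line: Δψ = -1.8500, q = Δφ/Δψ = 0.6654, d_rh = R√(Δφ²+q²Δλ²) = 9711.4 km
Excess = 9711.4 − 9354.4 = 357.0 ≈ 357 km

357 km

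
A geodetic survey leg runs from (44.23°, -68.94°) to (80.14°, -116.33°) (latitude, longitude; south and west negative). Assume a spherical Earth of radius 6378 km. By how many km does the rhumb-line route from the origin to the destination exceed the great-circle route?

97 km

Great circle: cos σ = sin φ₁ sin φ₂ + cos φ₁ cos φ₂ cos Δλ,  σ = 0.6915 rad → d_gc = 4410.2 km
Rhumb line: Δψ = +1.5879, q = Δφ/Δψ = 0.3947, d_rh = R√(Δφ²+q²Δλ²) = 4507.2 km
Excess = 4507.2 − 4410.2 = 97.0 ≈ 97 km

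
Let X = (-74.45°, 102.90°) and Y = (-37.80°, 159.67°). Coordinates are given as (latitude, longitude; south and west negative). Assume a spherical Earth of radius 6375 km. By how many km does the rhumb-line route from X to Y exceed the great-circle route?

149 km

Great circle: cos σ = sin φ₁ sin φ₂ + cos φ₁ cos φ₂ cos Δλ,  σ = 0.7862 rad → d_gc = 5011.9 km
Rhumb line: Δψ = +1.2776, q = Δφ/Δψ = 0.5007, d_rh = R√(Δφ²+q²Δλ²) = 5160.5 km
Excess = 5160.5 − 5011.9 = 148.6 ≈ 149 km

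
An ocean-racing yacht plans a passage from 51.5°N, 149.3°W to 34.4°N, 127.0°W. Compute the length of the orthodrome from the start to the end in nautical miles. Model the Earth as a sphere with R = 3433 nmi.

cos σ = sin φ₁ sin φ₂ + cos φ₁ cos φ₂ cos Δλ
      = sin(51.50°)sin(34.40°) + cos(51.50°)cos(34.40°)cos(22.30°) = 0.9174
σ = 23.454° → d = Rσ = 3433·0.40936 = 1405 nmi

1405 nmi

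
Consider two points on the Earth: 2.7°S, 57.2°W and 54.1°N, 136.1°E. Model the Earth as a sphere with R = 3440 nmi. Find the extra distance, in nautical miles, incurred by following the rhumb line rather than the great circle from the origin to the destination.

1459 nmi

Great circle: cos σ = sin φ₁ sin φ₂ + cos φ₁ cos φ₂ cos Δλ,  σ = 2.2245 rad → d_gc = 7652.4 nmi
Rhumb line: Δψ = +1.1743, q = Δφ/Δψ = 0.8442, d_rh = R√(Δφ²+q²Δλ²) = 9111.6 nmi
Excess = 9111.6 − 7652.4 = 1459.2 ≈ 1459 nmi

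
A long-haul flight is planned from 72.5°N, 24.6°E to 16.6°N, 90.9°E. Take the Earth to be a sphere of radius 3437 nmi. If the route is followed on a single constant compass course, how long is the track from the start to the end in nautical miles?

Rhumb course C = atan2(Δλ, Δψ) with Δψ = ln[tan(π/4+φ₂/2)/tan(π/4+φ₁/2)] = -1.5775, Δλ = +1.1572 → C = 143.74°
d = R·|Δφ| / |cos C| = 3437·0.97564 / 0.80633 = 4159 nmi

4159 nmi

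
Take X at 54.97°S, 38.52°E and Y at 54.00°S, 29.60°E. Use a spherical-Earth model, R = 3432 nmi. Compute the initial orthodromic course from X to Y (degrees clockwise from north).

N = sin Δλ·cos φ₂ = -0.0911;  D = cos φ₁ sin φ₂ − sin φ₁ cos φ₂ cos Δλ = +0.0111
initial course = atan2(N, D) = 276.95°

276.9°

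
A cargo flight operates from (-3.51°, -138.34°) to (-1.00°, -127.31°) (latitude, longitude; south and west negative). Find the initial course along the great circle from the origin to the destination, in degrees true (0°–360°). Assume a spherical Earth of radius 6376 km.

77.4°

N = sin Δλ·cos φ₂ = +0.1913;  D = cos φ₁ sin φ₂ − sin φ₁ cos φ₂ cos Δλ = +0.0427
initial course = atan2(N, D) = 77.43°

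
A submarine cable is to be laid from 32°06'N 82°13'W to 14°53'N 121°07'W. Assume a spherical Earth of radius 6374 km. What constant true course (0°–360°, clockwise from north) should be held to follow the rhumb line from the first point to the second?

Δψ = ln[tan(π/4+φ₂/2)/tan(π/4+φ₁/2)] = -0.3294
Δλ = -0.6789 rad (taken the short way round)
course = atan2(Δλ, Δψ) = 244.12°

244.1°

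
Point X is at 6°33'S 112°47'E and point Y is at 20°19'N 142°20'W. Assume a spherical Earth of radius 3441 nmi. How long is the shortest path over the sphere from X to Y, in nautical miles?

cos σ = sin φ₁ sin φ₂ + cos φ₁ cos φ₂ cos Δλ
      = sin(-6.55°)sin(20.32°) + cos(-6.55°)cos(20.32°)cos(104.88°) = -0.2789
σ = 106.195° → d = Rσ = 3441·1.85345 = 6378 nmi

6378 nmi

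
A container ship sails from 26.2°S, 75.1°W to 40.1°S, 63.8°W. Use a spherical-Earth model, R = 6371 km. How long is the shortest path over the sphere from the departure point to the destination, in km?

cos σ = sin φ₁ sin φ₂ + cos φ₁ cos φ₂ cos Δλ
      = sin(-26.20°)sin(-40.10°) + cos(-26.20°)cos(-40.10°)cos(11.30°) = 0.9574
σ = 16.782° → d = Rσ = 6371·0.29290 = 1866 km

1866 km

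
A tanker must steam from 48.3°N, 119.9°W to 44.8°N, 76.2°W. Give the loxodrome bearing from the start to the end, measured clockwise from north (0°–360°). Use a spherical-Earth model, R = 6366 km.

Δψ = ln[tan(π/4+φ₂/2)/tan(π/4+φ₁/2)] = -0.0889
Δλ = +0.7627 rad (taken the short way round)
course = atan2(Δλ, Δψ) = 96.65°

96.6°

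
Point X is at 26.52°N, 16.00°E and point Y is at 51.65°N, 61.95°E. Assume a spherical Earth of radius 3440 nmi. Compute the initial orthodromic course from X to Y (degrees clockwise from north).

N = sin Δλ·cos φ₂ = +0.4459;  D = cos φ₁ sin φ₂ − sin φ₁ cos φ₂ cos Δλ = +0.5091
initial course = atan2(N, D) = 41.22°

41.2°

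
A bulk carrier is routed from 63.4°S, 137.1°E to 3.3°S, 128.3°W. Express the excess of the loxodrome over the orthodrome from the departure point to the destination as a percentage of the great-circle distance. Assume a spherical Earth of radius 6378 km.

5.0%

Great circle: σ = 1.5552 rad → d_gc = Rσ = 9918.9 km
Rhumb: Δφ = +1.0489, Δλ = +1.6511, Δψ = +1.3846, q = Δφ/Δψ = 0.7576 → d_rh = R√(Δφ²+q²Δλ²) = 10411.5 km
Excess = (10411.5 − 9918.9) / 9918.9 = 492.6 / 9918.9 = 4.97% ≈ 5.0%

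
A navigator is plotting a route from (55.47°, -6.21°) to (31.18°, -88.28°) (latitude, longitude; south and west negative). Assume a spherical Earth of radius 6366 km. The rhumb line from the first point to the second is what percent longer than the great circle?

Great circle: σ = 1.0548 rad → d_gc = Rσ = 6714.7 km
Rhumb: Δφ = -0.4239, Δλ = -1.4324, Δψ = -0.5954, q = Δφ/Δψ = 0.7120 → d_rh = R√(Δφ²+q²Δλ²) = 7031.4 km
Excess = (7031.4 − 6714.7) / 6714.7 = 316.7 / 6714.7 = 4.72% ≈ 4.7%

4.7%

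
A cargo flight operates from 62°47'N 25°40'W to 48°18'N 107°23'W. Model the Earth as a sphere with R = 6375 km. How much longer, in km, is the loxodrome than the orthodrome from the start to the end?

Great circle: cos σ = sin φ₁ sin φ₂ + cos φ₁ cos φ₂ cos Δλ,  σ = 0.7844 rad → d_gc = 5000.6 km
Rhumb line: Δψ = -0.4532, q = Δφ/Δψ = 0.5578, d_rh = R√(Δφ²+q²Δλ²) = 5321.5 km
Excess = 5321.5 − 5000.6 = 320.9 ≈ 321 km

321 km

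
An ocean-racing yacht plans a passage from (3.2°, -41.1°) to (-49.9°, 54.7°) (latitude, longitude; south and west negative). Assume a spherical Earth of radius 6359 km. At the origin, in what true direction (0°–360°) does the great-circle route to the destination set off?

139.9°

θ = atan2( sin Δλ·cos φ₂ ,  cos φ₁ sin φ₂ − sin φ₁ cos φ₂ cos Δλ )
  = atan2(+0.6408, -0.7601) = 139.87°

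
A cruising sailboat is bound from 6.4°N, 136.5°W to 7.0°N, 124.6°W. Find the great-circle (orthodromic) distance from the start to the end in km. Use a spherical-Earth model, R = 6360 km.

cos σ = sin φ₁ sin φ₂ + cos φ₁ cos φ₂ cos Δλ
      = sin(6.40°)sin(7.00°) + cos(6.40°)cos(7.00°)cos(11.90°) = 0.9787
σ = 11.834° → d = Rσ = 6360·0.20654 = 1314 km

1314 km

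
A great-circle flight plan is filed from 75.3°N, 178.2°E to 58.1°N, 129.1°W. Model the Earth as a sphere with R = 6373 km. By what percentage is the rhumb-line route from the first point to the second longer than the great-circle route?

Great circle: σ = 0.4454 rad → d_gc = Rσ = 2838.5 km
Rhumb: Δφ = -0.3002, Δλ = +0.9198, Δψ = -0.7956, q = Δφ/Δψ = 0.3773 → d_rh = R√(Δφ²+q²Δλ²) = 2924.5 km
Excess = (2924.5 − 2838.5) / 2838.5 = 86.0 / 2838.5 = 3.03% ≈ 3.0%

3.0%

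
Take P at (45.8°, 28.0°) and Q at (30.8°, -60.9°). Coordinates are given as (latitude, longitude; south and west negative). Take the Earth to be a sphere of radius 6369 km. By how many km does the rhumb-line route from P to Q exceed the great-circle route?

Great circle: cos σ = sin φ₁ sin φ₂ + cos φ₁ cos φ₂ cos Δλ,  σ = 1.1825 rad → d_gc = 7531.5 km
Rhumb line: Δψ = -0.3358, q = Δφ/Δψ = 0.7797, d_rh = R√(Δφ²+q²Δλ²) = 7883.5 km
Excess = 7883.5 − 7531.5 = 352.0 ≈ 352 km

352 km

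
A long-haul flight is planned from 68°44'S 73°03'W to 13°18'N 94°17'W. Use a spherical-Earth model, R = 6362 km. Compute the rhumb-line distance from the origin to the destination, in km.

9279 km

Δψ = ln[tan(π/4+φ₂/2)/tan(π/4+φ₁/2)] = +1.9069;  Δφ = +1.4318 rad,  Δλ = -0.3706 rad
q = Δφ/Δψ = 0.7508
d = R·√(Δφ² + q²Δλ²) = 6362·1.45854 = 9279 km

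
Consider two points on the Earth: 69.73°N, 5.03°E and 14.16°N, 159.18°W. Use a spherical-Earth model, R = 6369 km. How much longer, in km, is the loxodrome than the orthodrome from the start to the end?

Great circle: cos σ = sin φ₁ sin φ₂ + cos φ₁ cos φ₂ cos Δλ,  σ = 1.6647 rad → d_gc = 10602.4 km
Rhumb line: Δψ = -1.4720, q = Δφ/Δψ = 0.6589, d_rh = R√(Δφ²+q²Δλ²) = 13520.4 km
Excess = 13520.4 − 10602.4 = 2918.0 ≈ 2918 km

2918 km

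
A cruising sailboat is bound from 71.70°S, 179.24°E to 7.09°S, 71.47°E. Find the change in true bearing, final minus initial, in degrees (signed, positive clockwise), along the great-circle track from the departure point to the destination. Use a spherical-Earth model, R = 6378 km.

+91.6°

At departure: θ₁ = atan2(sin Δλ cos φ₂, cos φ₁ sin φ₂ − sin φ₁ cos φ₂ cos Δλ) = 250.95°
At arrival: θ₂ = atan2(sin Δλ cos φ₁, −cos φ₂ sin φ₁ + sin φ₂ cos φ₁ cos Δλ) = 342.60°
Δθ = θ₂ − θ₁ = +91.6°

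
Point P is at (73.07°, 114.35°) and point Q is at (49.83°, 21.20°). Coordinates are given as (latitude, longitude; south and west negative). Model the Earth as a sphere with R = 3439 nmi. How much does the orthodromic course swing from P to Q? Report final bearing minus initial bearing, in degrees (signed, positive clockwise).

At departure: θ₁ = atan2(sin Δλ cos φ₂, cos φ₁ sin φ₂ − sin φ₁ cos φ₂ cos Δλ) = 291.71°
At arrival: θ₂ = atan2(sin Δλ cos φ₁, −cos φ₂ sin φ₁ + sin φ₂ cos φ₁ cos Δλ) = 204.80°
Δθ = θ₂ − θ₁ = -86.9°

-86.9°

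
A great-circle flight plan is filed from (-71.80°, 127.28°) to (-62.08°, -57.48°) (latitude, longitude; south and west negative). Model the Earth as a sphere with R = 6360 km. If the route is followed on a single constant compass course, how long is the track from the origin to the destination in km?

7585 km

Rhumb course C = atan2(Δλ, Δψ) with Δψ = ln[tan(π/4+φ₂/2)/tan(π/4+φ₁/2)] = +0.4395, Δλ = +3.0585 → C = 81.82°
d = R·|Δφ| / |cos C| = 6360·0.16965 / 0.14225 = 7585 km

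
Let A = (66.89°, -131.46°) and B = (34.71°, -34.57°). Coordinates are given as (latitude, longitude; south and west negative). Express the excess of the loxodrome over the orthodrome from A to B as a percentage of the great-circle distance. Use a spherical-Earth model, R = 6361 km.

Great circle: σ = 1.0644 rad → d_gc = Rσ = 6770.7 km
Rhumb: Δφ = -0.5616, Δλ = +1.6910, Δψ = -0.9408, q = Δφ/Δψ = 0.5970 → d_rh = R√(Δφ²+q²Δλ²) = 7348.9 km
Excess = (7348.9 − 6770.7) / 6770.7 = 578.2 / 6770.7 = 8.54% ≈ 8.5%

8.5%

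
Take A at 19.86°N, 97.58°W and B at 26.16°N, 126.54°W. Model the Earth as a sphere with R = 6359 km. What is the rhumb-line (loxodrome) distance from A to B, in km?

3038 km

Δψ = ln[tan(π/4+φ₂/2)/tan(π/4+φ₁/2)] = +0.1195;  Δφ = +0.1100 rad,  Δλ = -0.5054 rad
q = Δφ/Δψ = 0.9198
d = R·√(Δφ² + q²Δλ²) = 6359·0.47774 = 3038 km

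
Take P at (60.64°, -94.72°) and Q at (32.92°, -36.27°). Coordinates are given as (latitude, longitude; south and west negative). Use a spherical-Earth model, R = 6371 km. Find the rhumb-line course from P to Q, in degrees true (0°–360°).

125.6°

Meridional parts: M(φ₁)=+1.3395, M(φ₂)=+0.6091 → ΔM = -0.7305;  Δλ = +1.0201 rad
tan C = Δλ / ΔM = -1.3966 → C = 125.60°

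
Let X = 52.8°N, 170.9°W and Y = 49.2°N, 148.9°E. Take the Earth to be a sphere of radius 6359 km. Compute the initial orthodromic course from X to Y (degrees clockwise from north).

θ = atan2( sin Δλ·cos φ₂ ,  cos φ₁ sin φ₂ − sin φ₁ cos φ₂ cos Δλ )
  = atan2(-0.4218, +0.0601) = 278.12°

278.1°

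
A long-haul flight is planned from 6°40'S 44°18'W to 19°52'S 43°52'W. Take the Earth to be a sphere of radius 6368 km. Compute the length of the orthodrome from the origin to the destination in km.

1468 km

cos σ = sin φ₁ sin φ₂ + cos φ₁ cos φ₂ cos Δλ
      = sin(-6.67°)sin(-19.87°) + cos(-6.67°)cos(-19.87°)cos(0.43°) = 0.9736
σ = 13.207° → d = Rσ = 6368·0.23050 = 1468 km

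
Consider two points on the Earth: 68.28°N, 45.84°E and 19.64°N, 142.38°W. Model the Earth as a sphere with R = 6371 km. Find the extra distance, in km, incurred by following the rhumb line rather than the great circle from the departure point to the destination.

Great circle: cos σ = sin φ₁ sin φ₂ + cos φ₁ cos φ₂ cos Δλ,  σ = 1.6035 rad → d_gc = 10216.00 km
Rhumb line: Δψ = -1.3014, q = Δφ/Δψ = 0.6523, d_rh = R√(Δφ²+q²Δλ²) = 13583.52 km
Excess = 13583.52 − 10216.00 = 3367.52 ≈ 3368 km

3368 km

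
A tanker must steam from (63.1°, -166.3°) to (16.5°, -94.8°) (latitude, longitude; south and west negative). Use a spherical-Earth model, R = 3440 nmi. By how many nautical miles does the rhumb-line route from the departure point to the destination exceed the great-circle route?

Great circle: cos σ = sin φ₁ sin φ₂ + cos φ₁ cos φ₂ cos Δλ,  σ = 1.1692 rad → d_gc = 4021.9 nmi
Rhumb line: Δψ = -1.1386, q = Δφ/Δψ = 0.7143, d_rh = R√(Δφ²+q²Δλ²) = 4151.0 nmi
Excess = 4151.0 − 4021.9 = 129.1 ≈ 129 nmi

129 nmi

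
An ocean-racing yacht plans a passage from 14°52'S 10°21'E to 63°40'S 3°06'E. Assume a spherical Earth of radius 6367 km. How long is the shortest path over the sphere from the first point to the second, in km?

5452 km

cos σ = sin φ₁ sin φ₂ + cos φ₁ cos φ₂ cos Δλ
      = sin(-14.87°)sin(-63.67°) + cos(-14.87°)cos(-63.67°)cos(-7.25°) = 0.6553
σ = 49.061° → d = Rσ = 6367·0.85627 = 5452 km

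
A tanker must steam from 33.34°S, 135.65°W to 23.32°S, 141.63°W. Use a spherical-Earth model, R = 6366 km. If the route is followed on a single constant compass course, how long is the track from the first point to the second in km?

Δψ = ln[tan(π/4+φ₂/2)/tan(π/4+φ₁/2)] = +0.1991;  Δφ = +0.1749 rad,  Δλ = -0.1044 rad
q = Δφ/Δψ = 0.8785
d = R·√(Δφ² + q²Δλ²) = 6366·0.19746 = 1257 km

1257 km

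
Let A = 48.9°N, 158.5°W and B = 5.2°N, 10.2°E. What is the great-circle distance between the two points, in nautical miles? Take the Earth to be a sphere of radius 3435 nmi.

7494 nmi

Haversine: a = sin²(Δφ/2)+cos φ₁ cos φ₂ sin²(Δλ/2) = 0.78684;  σ = 2·atan2(√a,√(1−a))
σ = 125.007° → d = Rσ = 3435·2.18179 = 7494 nmi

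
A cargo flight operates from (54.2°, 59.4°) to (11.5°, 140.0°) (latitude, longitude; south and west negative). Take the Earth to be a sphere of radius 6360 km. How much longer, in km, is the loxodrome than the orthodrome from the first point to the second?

259 km

Great circle: cos σ = sin φ₁ sin φ₂ + cos φ₁ cos φ₂ cos Δλ,  σ = 1.3126 rad → d_gc = 8348.2 km
Rhumb line: Δψ = -0.9281, q = Δφ/Δψ = 0.8030, d_rh = R√(Δφ²+q²Δλ²) = 8607.2 km
Excess = 8607.2 − 8348.2 = 259.0 ≈ 259 km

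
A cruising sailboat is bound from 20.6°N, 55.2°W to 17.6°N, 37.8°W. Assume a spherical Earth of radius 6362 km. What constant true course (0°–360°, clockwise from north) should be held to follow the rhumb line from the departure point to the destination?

Δψ = ln[tan(π/4+φ₂/2)/tan(π/4+φ₁/2)] = -0.0554
Δλ = +0.3037 rad (taken the short way round)
course = atan2(Δλ, Δψ) = 100.34°

100.3°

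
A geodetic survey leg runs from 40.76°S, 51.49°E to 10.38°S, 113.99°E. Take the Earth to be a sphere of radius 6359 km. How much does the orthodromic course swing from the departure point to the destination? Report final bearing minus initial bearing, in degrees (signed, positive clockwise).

-30.4°

At departure: θ₁ = atan2(sin Δλ cos φ₂, cos φ₁ sin φ₂ − sin φ₁ cos φ₂ cos Δλ) = 79.60°
At arrival: θ₂ = atan2(sin Δλ cos φ₁, −cos φ₂ sin φ₁ + sin φ₂ cos φ₁ cos Δλ) = 49.24°
Δθ = θ₂ − θ₁ = -30.4°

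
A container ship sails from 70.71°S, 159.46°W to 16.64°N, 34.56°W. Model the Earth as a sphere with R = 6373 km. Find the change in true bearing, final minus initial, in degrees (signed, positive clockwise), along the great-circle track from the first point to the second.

-100.6°

At departure: θ₁ = atan2(sin Δλ cos φ₂, cos φ₁ sin φ₂ − sin φ₁ cos φ₂ cos Δλ) = 118.28°
At arrival: θ₂ = atan2(sin Δλ cos φ₁, −cos φ₂ sin φ₁ + sin φ₂ cos φ₁ cos Δλ) = 17.68°
Δθ = θ₂ − θ₁ = -100.6°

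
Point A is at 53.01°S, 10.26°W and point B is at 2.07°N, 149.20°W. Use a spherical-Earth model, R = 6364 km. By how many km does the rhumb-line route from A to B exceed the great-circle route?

Great circle: cos σ = sin φ₁ sin φ₂ + cos φ₁ cos φ₂ cos Δλ,  σ = 2.0740 rad → d_gc = 13198.9 km
Rhumb line: Δψ = +1.1313, q = Δφ/Δψ = 0.8498, d_rh = R√(Δφ²+q²Δλ²) = 14471.1 km
Excess = 14471.1 − 13198.9 = 1272.2 ≈ 1272 km

1272 km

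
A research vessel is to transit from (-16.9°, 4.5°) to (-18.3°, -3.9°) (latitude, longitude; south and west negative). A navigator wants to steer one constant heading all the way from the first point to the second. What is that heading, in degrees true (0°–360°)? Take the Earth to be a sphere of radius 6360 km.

260.1°

Meridional parts: M(φ₁)=-0.2993, M(φ₂)=-0.3250 → ΔM = -0.0256;  Δλ = -0.1466 rad
tan C = Δλ / ΔM = +5.7190 → C = 260.08°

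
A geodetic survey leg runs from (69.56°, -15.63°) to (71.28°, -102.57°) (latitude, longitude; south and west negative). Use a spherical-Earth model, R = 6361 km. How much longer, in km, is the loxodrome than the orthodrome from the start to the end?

275 km

Great circle: cos σ = sin φ₁ sin φ₂ + cos φ₁ cos φ₂ cos Δλ,  σ = 0.4658 rad → d_gc = 2963.1 km
Rhumb line: Δψ = +0.0896, q = Δφ/Δψ = 0.3349, d_rh = R√(Δφ²+q²Δλ²) = 3238.2 km
Excess = 3238.2 − 2963.1 = 275.1 ≈ 275 km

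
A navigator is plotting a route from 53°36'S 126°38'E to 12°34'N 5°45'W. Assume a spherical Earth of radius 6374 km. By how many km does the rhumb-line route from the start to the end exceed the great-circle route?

Great circle: cos σ = sin φ₁ sin φ₂ + cos φ₁ cos φ₂ cos Δλ,  σ = 2.1719 rad → d_gc = 13843.7 km
Rhumb line: Δψ = +1.3335, q = Δφ/Δψ = 0.8660, d_rh = R√(Δφ²+q²Δλ²) = 14726.0 km
Excess = 14726.0 − 13843.7 = 882.3 ≈ 882 km

882 km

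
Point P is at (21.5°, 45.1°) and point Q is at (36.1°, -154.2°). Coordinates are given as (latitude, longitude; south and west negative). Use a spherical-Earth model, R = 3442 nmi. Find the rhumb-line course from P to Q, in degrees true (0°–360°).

Δψ = ln[tan(π/4+φ₂/2)/tan(π/4+φ₁/2)] = +0.2921
Δλ = +2.8047 rad (taken the short way round)
course = atan2(Δλ, Δψ) = 84.06°

84.1°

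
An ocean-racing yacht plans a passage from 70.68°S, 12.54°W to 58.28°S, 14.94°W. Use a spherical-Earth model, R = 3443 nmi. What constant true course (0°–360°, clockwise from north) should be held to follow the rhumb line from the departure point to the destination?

355.3°

Meridional parts: M(φ₁)=-1.7707, M(φ₂)=-1.2584 → ΔM = +0.5123;  Δλ = -0.0419 rad
tan C = Δλ / ΔM = -0.0818 → C = 355.33°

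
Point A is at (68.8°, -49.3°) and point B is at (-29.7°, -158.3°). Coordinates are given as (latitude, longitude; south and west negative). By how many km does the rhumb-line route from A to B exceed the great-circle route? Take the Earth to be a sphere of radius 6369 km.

600 km

Great circle: cos σ = sin φ₁ sin φ₂ + cos φ₁ cos φ₂ cos Δλ,  σ = 2.1703 rad → d_gc = 13822.3 km
Rhumb line: Δψ = -2.2191, q = Δφ/Δψ = 0.7747, d_rh = R√(Δφ²+q²Δλ²) = 14422.0 km
Excess = 14422.0 − 13822.3 = 599.7 ≈ 600 km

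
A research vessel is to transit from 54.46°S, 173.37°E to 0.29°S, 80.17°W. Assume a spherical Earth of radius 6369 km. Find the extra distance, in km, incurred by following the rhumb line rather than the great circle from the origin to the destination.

Great circle: cos σ = sin φ₁ sin φ₂ + cos φ₁ cos φ₂ cos Δλ,  σ = 1.7321 rad → d_gc = 11031.6 km
Rhumb line: Δψ = +1.1329, q = Δφ/Δψ = 0.8346, d_rh = R√(Δφ²+q²Δλ²) = 11567.3 km
Excess = 11567.3 − 11031.6 = 535.7 ≈ 536 km

536 km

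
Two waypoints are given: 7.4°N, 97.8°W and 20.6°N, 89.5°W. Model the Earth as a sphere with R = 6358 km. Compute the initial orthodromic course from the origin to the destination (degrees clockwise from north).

30.5°

N = sin Δλ·cos φ₂ = +0.1351;  D = cos φ₁ sin φ₂ − sin φ₁ cos φ₂ cos Δλ = +0.2296
initial course = atan2(N, D) = 30.48°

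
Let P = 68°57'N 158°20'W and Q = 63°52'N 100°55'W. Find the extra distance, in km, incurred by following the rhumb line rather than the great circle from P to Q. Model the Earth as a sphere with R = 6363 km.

Great circle: cos σ = sin φ₁ sin φ₂ + cos φ₁ cos φ₂ cos Δλ,  σ = 0.3948 rad → d_gc = 2512.4 km
Rhumb line: Δψ = -0.2225, q = Δφ/Δψ = 0.3987, d_rh = R√(Δφ²+q²Δλ²) = 2604.2 km
Excess = 2604.2 − 2512.4 = 91.8 ≈ 92 km

92 km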